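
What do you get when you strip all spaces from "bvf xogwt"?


Input string: 'bvf xogwt'
Operation: remove all spaces
Words: 'bvf', 'xogwt'
Join without spaces: bvfxogwt


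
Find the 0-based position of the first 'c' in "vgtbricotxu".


Input string: 'vgtbricotxu'
Target: 'c'
Scanning left to right: s[0]='v', s[1]='g', s[2]='t', s[3]='b', s[4]='r', s[5]='i', s[6]='c'
First match at index: 6


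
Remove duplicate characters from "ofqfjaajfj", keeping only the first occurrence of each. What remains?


Input: 'ofqfjaajfj'
Operation: keep first occurrence of each character
Scan: s[0]='o' new -> keep; s[1]='f' new -> keep; s[2]='q' new -> keep; s[3]='f' seen -> skip; s[4]='j' new -> keep; s[5]='a' new -> keep; s[6]='a' seen -> skip; s[7]='j' seen -> skip; s[8]='f' seen -> skip; s[9]='j' seen -> skip
Result: ofqja


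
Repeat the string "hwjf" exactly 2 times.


Input string: 'hwjf'
Operation: repeat 2 times
Concatenation: 'hwjf' + 'hwjf'
Result: hwjfhwjf


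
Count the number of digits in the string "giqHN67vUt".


Input string: 'giqHN67vUt'
Operation: count digit characters (0-9)
Scan: 'g', 'i', 'q', 'H', 'N', '6'(digit), '7'(digit), 'v', 'U', 't'
Digits found: 2
Result: 2


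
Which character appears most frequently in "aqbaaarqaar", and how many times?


Input: 'aqbaaarqaar'
Operation: tally each character
Counts: 'a':6, 'b':1, 'q':2, 'r':2
Maximum: 'a' appears 6 times


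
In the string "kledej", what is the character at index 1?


Input string: 'kledej'
Operation: get character at index 1
Index mapping: s[0]='k', s[1]='l'
Result: 'l'


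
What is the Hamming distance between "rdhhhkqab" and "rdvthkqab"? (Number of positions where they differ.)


String 1: 'rdhhhkqab'
String 2: 'rdvthkqab'
Compare each position: pos 0: 'r'=='r', pos 1: 'd'=='d', pos 2: 'h'!='v', pos 3: 'h'!='t', pos 4: 'h'=='h', pos 5: 'k'=='k', pos 6: 'q'=='q', pos 7: 'a'=='a', pos 8: 'b'=='b'
Differing positions: 2
Hamming distance: 2


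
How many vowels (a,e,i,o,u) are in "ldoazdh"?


Input string: 'ldoazdh'
Operation: count vowels (a, e, i, o, u)
Scan: s[0]='l', s[1]='d', s[2]='o' (vowel), s[3]='a' (vowel), s[4]='z', s[5]='d', s[6]='h'
Vowels found: 2
Result: 2


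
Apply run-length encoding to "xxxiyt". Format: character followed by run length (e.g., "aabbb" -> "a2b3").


Input: 'xxxiyt'
Operation: identify consecutive runs
Runs: 'xxx' -> x3, 'i' -> i1, 'y' -> y1, 't' -> t1
Encoded: x3i1y1t1


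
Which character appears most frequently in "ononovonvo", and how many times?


Input: 'ononovonvo'
Operation: tally each character
Counts: 'n':3, 'o':5, 'v':2
Maximum: 'o' appears 5 times


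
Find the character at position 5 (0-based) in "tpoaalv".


Input string: 'tpoaalv'
Operation: get character at index 5
Index mapping: s[0]='t', s[1]='p', s[2]='o', s[3]='a', s[4]='a', s[5]='l'
Result: 'l'


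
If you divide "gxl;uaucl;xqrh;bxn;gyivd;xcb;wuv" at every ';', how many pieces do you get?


Input string: 'gxl;uaucl;xqrh;bxn;gyivd;xcb;wuv'
Delimiter: ';'
Split result: 'gxl', 'uaucl', 'xqrh', 'bxn', 'gyivd', 'xcb', 'wuv'
Number of parts: 7


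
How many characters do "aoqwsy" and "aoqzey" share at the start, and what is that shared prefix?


String 1: 'aoqwsy'
String 2: 'aoqzey'
Compare position by position:
pos 0: 'a' vs 'a' match
pos 1: 'o' vs 'o' match
pos 2: 'q' vs 'q' match
pos 3: 'w' vs 'z' differ -> stop
Longest common prefix: "aoq" (length 3)


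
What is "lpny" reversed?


Input string: 'lpny'
Operation: reverse character order
Original order: 'l' -> 'p' -> 'n' -> 'y'
Reversed order: 'y' -> 'n' -> 'p' -> 'l'
Result: ynpl


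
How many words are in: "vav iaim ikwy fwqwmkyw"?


Input string: 'vav iaim ikwy fwqwmkyw'
Operation: split by spaces
Words found: 'vav', 'iaim', 'ikwy', 'fwqwmkyw'
Word count: 4


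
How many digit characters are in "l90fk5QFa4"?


Input string: 'l90fk5QFa4'
Operation: count digit characters (0-9)
Scan: 'l', '9'(digit), '0'(digit), 'f', 'k', '5'(digit), 'Q', 'F', 'a', '4'(digit)
Digits found: 4
Result: 4


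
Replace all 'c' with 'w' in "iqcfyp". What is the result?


Input string: 'iqcfyp'
Operation: replace 'c' with 'w'
Positions of 'c': 2
After replacement: iqwfyp


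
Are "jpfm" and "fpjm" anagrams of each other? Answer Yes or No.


String 1: 'jpfm' -> sorted: 'fjmp'
String 2: 'fpjm' -> sorted: 'fjmp'
Compare sorted forms: 'fjmp' == 'fjmp'
Anagram: Yes


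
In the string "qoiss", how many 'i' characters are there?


Input string: 'qoiss'
Target character: 'i'
Scan each position: s[2]='i'
Matches found at indices: 2
Total: 1


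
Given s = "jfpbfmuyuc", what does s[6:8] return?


Input string: 'jfpbfmuyuc'
Operation: slice [6:8]
Extract characters: s[6]='u', s[7]='y'
Result: uy


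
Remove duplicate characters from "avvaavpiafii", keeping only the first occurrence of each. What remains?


Input: 'avvaavpiafii'
Operation: keep first occurrence of each character
Scan: s[0]='a' new -> keep; s[1]='v' new -> keep; s[2]='v' seen -> skip; s[3]='a' seen -> skip; s[4]='a' seen -> skip; s[5]='v' seen -> skip; s[6]='p' new -> keep; s[7]='i' new -> keep; s[8]='a' seen -> skip; s[9]='f' new -> keep; s[10]='i' seen -> skip; s[11]='i' seen -> skip
Result: avpif


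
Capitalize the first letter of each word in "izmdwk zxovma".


Input string: 'izmdwk zxovma'
Operation: capitalize first letter of each word
Word transformations: 'izmdwk'->'Izmdwk', 'zxovma'->'Zxovma'
Result: Izmdwk Zxovma


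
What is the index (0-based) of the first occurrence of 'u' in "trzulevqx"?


Input string: 'trzulevqx'
Target: 'u'
Scanning left to right: s[0]='t', s[1]='r', s[2]='z', s[3]='u'
First match at index: 3


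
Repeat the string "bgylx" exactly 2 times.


Input string: 'bgylx'
Operation: repeat 2 times
Concatenation: 'bgylx' + 'bgylx'
Result: bgylxbgylx


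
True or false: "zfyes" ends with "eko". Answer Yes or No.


Input string: 'zfyes'
Suffix to check: 'eko'
Last 3 characters of input: 'yes'
Match: False
Result: No


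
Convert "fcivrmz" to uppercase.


Input string: 'fcivrmz'
Operation: convert each letter to uppercase
Mapping: 'f'->'F', 'c'->'C', 'i'->'I', 'v'->'V', 'r'->'R', 'm'->'M', 'z'->'Z'
Result: FCIVRMZ


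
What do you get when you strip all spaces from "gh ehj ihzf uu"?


Input string: 'gh ehj ihzf uu'
Operation: remove all spaces
Words: 'gh', 'ehj', 'ihzf', 'uu'
Join without spaces: ghehjihzfuu


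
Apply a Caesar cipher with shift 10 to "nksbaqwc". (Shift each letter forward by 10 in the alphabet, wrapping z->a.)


Input: 'nksbaqwc', shift = 10
Operation: for each letter, (position + 10) mod 26
Mapping: 'n'(13+10=23)->'x', 'k'(10+10=20)->'u', 's'(18+10=28, 28 mod 26=2)->'c', 'b'(1+10=11)->'l', 'a'(0+10=10)->'k', 'q'(16+10=26, 26 mod 26=0)->'a', 'w'(22+10=32, 32 mod 26=6)->'g', 'c'(2+10=12)->'m'
Result: xuclkagm


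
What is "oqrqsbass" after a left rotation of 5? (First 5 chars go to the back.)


Input: 'oqrqsbass', shift = 5
Operation: split at index 5 and swap parts
Front part s[0:5] = 'oqrqs'
Back part s[5:] = 'bass'
Rotated = back + front = 'bass' + 'oqrqs'
Result: bassoqrqs


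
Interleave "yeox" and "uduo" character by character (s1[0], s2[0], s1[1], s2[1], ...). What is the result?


String 1: 'yeox'
String 2: 'uduo'
Operation: alternate characters
Pairs: 'y'+'u', 'e'+'d', 'o'+'u', 'x'+'o'
Result: yuedouxo


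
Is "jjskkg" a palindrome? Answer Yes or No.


Input string: 'jjskkg'
Reversed: 'gkksjj'
Compare pairs: s[0]='j' vs s[5]='g' (mismatch), s[1]='j' vs s[4]='k' (mismatch), s[2]='s' vs s[3]='k' (mismatch)
Palindrome: No


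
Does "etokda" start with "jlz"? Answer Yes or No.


Input string: 'etokda'
Prefix to check: 'jlz'
First 3 characters of input: 'eto'
Match: False
Result: No


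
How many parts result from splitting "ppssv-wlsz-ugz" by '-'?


Input string: 'ppssv-wlsz-ugz'
Delimiter: '-'
Split result: 'ppssv', 'wlsz', 'ugz'
Number of parts: 3


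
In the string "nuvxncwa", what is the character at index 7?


Input string: 'nuvxncwa'
Operation: get character at index 7
Index mapping: s[0]='n', s[1]='u', s[2]='v', s[3]='x', s[4]='n', s[5]='c', s[6]='w', s[7]='a'
Result: 'a'


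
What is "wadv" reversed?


Input string: 'wadv'
Operation: reverse character order
Original order: 'w' -> 'a' -> 'd' -> 'v'
Reversed order: 'v' -> 'd' -> 'a' -> 'w'
Result: vdaw


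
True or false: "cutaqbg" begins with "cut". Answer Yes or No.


Input string: 'cutaqbg'
Prefix to check: 'cut'
First 3 characters of input: 'cut'
Match: True
Result: Yes


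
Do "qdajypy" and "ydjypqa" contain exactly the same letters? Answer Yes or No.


String 1: 'qdajypy' -> sorted: 'adjpqyy'
String 2: 'ydjypqa' -> sorted: 'adjpqyy'
Compare sorted forms: 'adjpqyy' == 'adjpqyy'
Anagram: Yes


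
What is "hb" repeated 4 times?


Input string: 'hb'
Operation: repeat 4 times
Concatenation: 'hb' + 'hb' + 'hb' + 'hb'
Result: hbhbhbhb


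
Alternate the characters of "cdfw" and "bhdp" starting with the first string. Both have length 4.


String 1: 'cdfw'
String 2: 'bhdp'
Operation: alternate characters
Pairs: 'c'+'b', 'd'+'h', 'f'+'d', 'w'+'p'
Result: cbdhfdwp


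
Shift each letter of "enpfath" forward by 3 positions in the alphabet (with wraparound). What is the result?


Input: 'enpfath', shift = 3
Operation: for each letter, (position + 3) mod 26
Mapping: 'e'(4+3=7)->'h', 'n'(13+3=16)->'q', 'p'(15+3=18)->'s', 'f'(5+3=8)->'i', 'a'(0+3=3)->'d', 't'(19+3=22)->'w', 'h'(7+3=10)->'k'
Result: hqsidwk


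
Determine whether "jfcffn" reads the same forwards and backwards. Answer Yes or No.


Input string: 'jfcffn'
Reversed: 'nffcfj'
Compare pairs: s[0]='j' vs s[5]='n' (mismatch), s[1]='f' vs s[4]='f' (match), s[2]='c' vs s[3]='f' (mismatch)
Palindrome: No


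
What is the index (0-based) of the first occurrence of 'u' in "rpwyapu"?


Input string: 'rpwyapu'
Target: 'u'
Scanning left to right: s[0]='r', s[1]='p', s[2]='w', s[3]='y', s[4]='a', s[5]='p', s[6]='u'
First match at index: 6


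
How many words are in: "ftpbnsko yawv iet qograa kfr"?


Input string: 'ftpbnsko yawv iet qograa kfr'
Operation: split by spaces
Words found: 'ftpbnsko', 'yawv', 'iet', 'qograa', 'kfr'
Word count: 5


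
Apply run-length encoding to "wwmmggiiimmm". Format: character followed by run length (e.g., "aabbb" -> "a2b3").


Input: 'wwmmggiiimmm'
Operation: identify consecutive runs
Runs: 'ww' -> w2, 'mm' -> m2, 'gg' -> g2, 'iii' -> i3, 'mmm' -> m3
Encoded: w2m2g2i3m3


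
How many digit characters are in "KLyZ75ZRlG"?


Input string: 'KLyZ75ZRlG'
Operation: count digit characters (0-9)
Scan: 'K', 'L', 'y', 'Z', '7'(digit), '5'(digit), 'Z', 'R', 'l', 'G'
Digits found: 2
Result: 2


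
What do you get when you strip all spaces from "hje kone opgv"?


Input string: 'hje kone opgv'
Operation: remove all spaces
Words: 'hje', 'kone', 'opgv'
Join without spaces: hjekoneopgv


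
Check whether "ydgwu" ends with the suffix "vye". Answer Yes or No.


Input string: 'ydgwu'
Suffix to check: 'vye'
Last 3 characters of input: 'gwu'
Match: False
Result: No


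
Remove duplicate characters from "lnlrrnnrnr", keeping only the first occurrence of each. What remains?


Input: 'lnlrrnnrnr'
Operation: keep first occurrence of each character
Scan: s[0]='l' new -> keep; s[1]='n' new -> keep; s[2]='l' seen -> skip; s[3]='r' new -> keep; s[4]='r' seen -> skip; s[5]='n' seen -> skip; s[6]='n' seen -> skip; s[7]='r' seen -> skip; s[8]='n' seen -> skip; s[9]='r' seen -> skip
Result: lnr


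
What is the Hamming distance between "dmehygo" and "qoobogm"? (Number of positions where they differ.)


String 1: 'dmehygo'
String 2: 'qoobogm'
Compare each position: pos 0: 'd'!='q', pos 1: 'm'!='o', pos 2: 'e'!='o', pos 3: 'h'!='b', pos 4: 'y'!='o', pos 5: 'g'=='g', pos 6: 'o'!='m'
Differing positions: 6
Hamming distance: 6


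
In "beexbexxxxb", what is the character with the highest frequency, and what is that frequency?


Input: 'beexbexxxxb'
Operation: tally each character
Counts: 'b':3, 'e':3, 'x':5
Maximum: 'x' appears 5 times


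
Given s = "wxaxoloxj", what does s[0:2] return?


Input string: 'wxaxoloxj'
Operation: slice [0:2]
Extract characters: s[0]='w', s[1]='x'
Result: wx


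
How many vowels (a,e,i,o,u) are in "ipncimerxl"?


Input string: 'ipncimerxl'
Operation: count vowels (a, e, i, o, u)
Scan: s[0]='i' (vowel), s[1]='p', s[2]='n', s[3]='c', s[4]='i' (vowel), s[5]='m', s[6]='e' (vowel), s[7]='r', s[8]='x', s[9]='l'
Vowels found: 3
Result: 3


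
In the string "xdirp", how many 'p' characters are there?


Input string: 'xdirp'
Target character: 'p'
Scan each position: s[4]='p'
Matches found at indices: 4
Total: 1


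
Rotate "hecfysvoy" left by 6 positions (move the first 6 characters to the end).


Input: 'hecfysvoy', shift = 6
Operation: split at index 6 and swap parts
Front part s[0:6] = 'hecfys'
Back part s[6:] = 'voy'
Rotated = back + front = 'voy' + 'hecfys'
Result: voyhecfys


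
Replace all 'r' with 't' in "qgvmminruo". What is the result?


Input string: 'qgvmminruo'
Operation: replace 'r' with 't'
Positions of 'r': 7
After replacement: qgvmmintuo


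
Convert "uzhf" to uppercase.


Input string: 'uzhf'
Operation: convert each letter to uppercase
Mapping: 'u'->'U', 'z'->'Z', 'h'->'H', 'f'->'F'
Result: UZHF


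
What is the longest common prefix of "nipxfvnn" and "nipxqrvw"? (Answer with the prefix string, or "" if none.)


String 1: 'nipxfvnn'
String 2: 'nipxqrvw'
Compare position by position:
pos 0: 'n' vs 'n' match
pos 1: 'i' vs 'i' match
pos 2: 'p' vs 'p' match
pos 3: 'x' vs 'x' match
pos 4: 'f' vs 'q' differ -> stop
Longest common prefix: "nipx" (length 4)


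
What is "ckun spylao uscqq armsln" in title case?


Input string: 'ckun spylao uscqq armsln'
Operation: capitalize first letter of each word
Word transformations: 'ckun'->'Ckun', 'spylao'->'Spylao', 'uscqq'->'Uscqq', 'armsln'->'Armsln'
Result: Ckun Spylao Uscqq Armsln


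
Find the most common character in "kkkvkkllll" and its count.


Input: 'kkkvkkllll'
Operation: tally each character
Counts: 'k':5, 'l':4, 'v':1
Maximum: 'k' appears 5 times


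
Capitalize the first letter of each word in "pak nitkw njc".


Input string: 'pak nitkw njc'
Operation: capitalize first letter of each word
Word transformations: 'pak'->'Pak', 'nitkw'->'Nitkw', 'njc'->'Njc'
Result: Pak Nitkw Njc


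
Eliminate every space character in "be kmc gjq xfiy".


Input string: 'be kmc gjq xfiy'
Operation: remove all spaces
Words: 'be', 'kmc', 'gjq', 'xfiy'
Join without spaces: bekmcgjqxfiy


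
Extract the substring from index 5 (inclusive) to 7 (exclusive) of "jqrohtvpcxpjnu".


Input string: 'jqrohtvpcxpjnu'
Operation: slice [5:7]
Extract characters: s[5]='t', s[6]='v'
Result: tv


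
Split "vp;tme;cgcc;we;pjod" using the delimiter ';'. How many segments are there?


Input string: 'vp;tme;cgcc;we;pjod'
Delimiter: ';'
Split result: 'vp', 'tme', 'cgcc', 'we', 'pjod'
Number of parts: 5


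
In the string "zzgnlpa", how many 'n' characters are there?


Input string: 'zzgnlpa'
Target character: 'n'
Scan each position: s[3]='n'
Matches found at indices: 3
Total: 1


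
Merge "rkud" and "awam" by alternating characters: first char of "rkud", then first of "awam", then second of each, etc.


String 1: 'rkud'
String 2: 'awam'
Operation: alternate characters
Pairs: 'r'+'a', 'k'+'w', 'u'+'a', 'd'+'m'
Result: rakwuadm


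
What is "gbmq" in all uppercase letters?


Input string: 'gbmq'
Operation: convert each letter to uppercase
Mapping: 'g'->'G', 'b'->'B', 'm'->'M', 'q'->'Q'
Result: GBMQ


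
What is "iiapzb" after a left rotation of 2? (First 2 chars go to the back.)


Input: 'iiapzb', shift = 2
Operation: split at index 2 and swap parts
Front part s[0:2] = 'ii'
Back part s[2:] = 'apzb'
Rotated = back + front = 'apzb' + 'ii'
Result: apzbii


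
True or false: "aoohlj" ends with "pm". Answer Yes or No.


Input string: 'aoohlj'
Suffix to check: 'pm'
Last 2 characters of input: 'lj'
Match: False
Result: No


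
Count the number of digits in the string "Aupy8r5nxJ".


Input string: 'Aupy8r5nxJ'
Operation: count digit characters (0-9)
Scan: 'A', 'u', 'p', 'y', '8'(digit), 'r', '5'(digit), 'n', 'x', 'J'
Digits found: 2
Result: 2


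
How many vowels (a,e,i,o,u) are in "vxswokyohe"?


Input string: 'vxswokyohe'
Operation: count vowels (a, e, i, o, u)
Scan: s[0]='v', s[1]='x', s[2]='s', s[3]='w', s[4]='o' (vowel), s[5]='k', s[6]='y', s[7]='o' (vowel), s[8]='h', s[9]='e' (vowel)
Vowels found: 3
Result: 3


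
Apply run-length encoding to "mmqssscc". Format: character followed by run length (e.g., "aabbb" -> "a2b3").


Input: 'mmqssscc'
Operation: identify consecutive runs
Runs: 'mm' -> m2, 'q' -> q1, 'sss' -> s3, 'cc' -> c2
Encoded: m2q1s3c2


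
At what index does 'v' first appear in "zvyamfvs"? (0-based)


Input string: 'zvyamfvs'
Target: 'v'
Scanning left to right: s[0]='z', s[1]='v'
First match at index: 1


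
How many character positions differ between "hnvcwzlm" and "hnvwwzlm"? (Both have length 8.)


String 1: 'hnvcwzlm'
String 2: 'hnvwwzlm'
Compare each position: pos 0: 'h'=='h', pos 1: 'n'=='n', pos 2: 'v'=='v', pos 3: 'c'!='w', pos 4: 'w'=='w', pos 5: 'z'=='z', pos 6: 'l'=='l', pos 7: 'm'=='m'
Differing positions: 1
Hamming distance: 1


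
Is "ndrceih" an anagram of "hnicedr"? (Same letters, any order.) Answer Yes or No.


String 1: 'hnicedr' -> sorted: 'cdehinr'
String 2: 'ndrceih' -> sorted: 'cdehinr'
Compare sorted forms: 'cdehinr' == 'cdehinr'
Anagram: Yes


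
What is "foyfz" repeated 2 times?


Input string: 'foyfz'
Operation: repeat 2 times
Concatenation: 'foyfz' + 'foyfz'
Result: foyfzfoyfz


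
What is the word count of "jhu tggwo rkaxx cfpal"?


Input string: 'jhu tggwo rkaxx cfpal'
Operation: split by spaces
Words found: 'jhu', 'tggwo', 'rkaxx', 'cfpal'
Word count: 4


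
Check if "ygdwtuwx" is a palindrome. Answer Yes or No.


Input string: 'ygdwtuwx'
Reversed: 'xwutwdgy'
Compare pairs: s[0]='y' vs s[7]='x' (mismatch), s[1]='g' vs s[6]='w' (mismatch), s[2]='d' vs s[5]='u' (mismatch), s[3]='w' vs s[4]='t' (mismatch)
Palindrome: No


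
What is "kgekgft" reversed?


Input string: 'kgekgft'
Operation: reverse character order
Original order: 'k' -> 'g' -> 'e' -> 'k' -> 'g' -> 'f' -> 't'
Reversed order: 't' -> 'f' -> 'g' -> 'k' -> 'e' -> 'g' -> 'k'
Result: tfgkegk


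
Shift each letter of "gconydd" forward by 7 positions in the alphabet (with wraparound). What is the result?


Input: 'gconydd', shift = 7
Operation: for each letter, (position + 7) mod 26
Mapping: 'g'(6+7=13)->'n', 'c'(2+7=9)->'j', 'o'(14+7=21)->'v', 'n'(13+7=20)->'u', 'y'(24+7=31, 31 mod 26=5)->'f', 'd'(3+7=10)->'k', 'd'(3+7=10)->'k'
Result: njvufkk


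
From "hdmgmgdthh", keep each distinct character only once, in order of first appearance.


Input: 'hdmgmgdthh'
Operation: keep first occurrence of each character
Scan: s[0]='h' new -> keep; s[1]='d' new -> keep; s[2]='m' new -> keep; s[3]='g' new -> keep; s[4]='m' seen -> skip; s[5]='g' seen -> skip; s[6]='d' seen -> skip; s[7]='t' new -> keep; s[8]='h' seen -> skip; s[9]='h' seen -> skip
Result: hdmgt


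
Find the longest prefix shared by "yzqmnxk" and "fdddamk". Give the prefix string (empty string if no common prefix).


String 1: 'yzqmnxk'
String 2: 'fdddamk'
Compare position by position:
pos 0: 'y' vs 'f' differ -> stop
Longest common prefix: "" (length 0)


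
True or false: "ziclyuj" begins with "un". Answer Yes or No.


Input string: 'ziclyuj'
Prefix to check: 'un'
First 2 characters of input: 'zi'
Match: False
Result: No


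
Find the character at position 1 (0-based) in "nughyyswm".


Input string: 'nughyyswm'
Operation: get character at index 1
Index mapping: s[0]='n', s[1]='u'
Result: 'u'


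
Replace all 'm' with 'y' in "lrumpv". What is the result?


Input string: 'lrumpv'
Operation: replace 'm' with 'y'
Positions of 'm': 3
After replacement: lruypv


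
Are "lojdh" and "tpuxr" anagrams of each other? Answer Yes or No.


String 1: 'lojdh' -> sorted: 'dhjlo'
String 2: 'tpuxr' -> sorted: 'prtux'
Compare sorted forms: 'dhjlo' != 'prtux'
Anagram: No


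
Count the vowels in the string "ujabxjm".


Input string: 'ujabxjm'
Operation: count vowels (a, e, i, o, u)
Scan: s[0]='u' (vowel), s[1]='j', s[2]='a' (vowel), s[3]='b', s[4]='x', s[5]='j', s[6]='m'
Vowels found: 2
Result: 2


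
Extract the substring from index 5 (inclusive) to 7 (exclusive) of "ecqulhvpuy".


Input string: 'ecqulhvpuy'
Operation: slice [5:7]
Extract characters: s[5]='h', s[6]='v'
Result: hv


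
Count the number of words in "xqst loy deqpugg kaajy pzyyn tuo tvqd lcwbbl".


Input string: 'xqst loy deqpugg kaajy pzyyn tuo tvqd lcwbbl'
Operation: split by spaces
Words found: 'xqst', 'loy', 'deqpugg', 'kaajy', 'pzyyn', 'tuo', 'tvqd', 'lcwbbl'
Word count: 8


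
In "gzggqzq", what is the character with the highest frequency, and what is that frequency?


Input: 'gzggqzq'
Operation: tally each character
Counts: 'g':3, 'q':2, 'z':2
Maximum: 'g' appears 3 times


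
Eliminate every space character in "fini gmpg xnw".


Input string: 'fini gmpg xnw'
Operation: remove all spaces
Words: 'fini', 'gmpg', 'xnw'
Join without spaces: finigmpgxnw


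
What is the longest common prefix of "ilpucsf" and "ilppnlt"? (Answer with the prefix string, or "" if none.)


String 1: 'ilpucsf'
String 2: 'ilppnlt'
Compare position by position:
pos 0: 'i' vs 'i' match
pos 1: 'l' vs 'l' match
pos 2: 'p' vs 'p' match
pos 3: 'u' vs 'p' differ -> stop
Longest common prefix: "ilp" (length 3)


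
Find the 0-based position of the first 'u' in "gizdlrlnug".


Input string: 'gizdlrlnug'
Target: 'u'
Scanning left to right: s[0]='g', s[1]='i', s[2]='z', s[3]='d', s[4]='l', s[5]='r', s[6]='l', s[7]='n', s[8]='u'
First match at index: 8


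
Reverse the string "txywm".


Input string: 'txywm'
Operation: reverse character order
Original order: 't' -> 'x' -> 'y' -> 'w' -> 'm'
Reversed order: 'm' -> 'w' -> 'y' -> 'x' -> 't'
Result: mwyxt


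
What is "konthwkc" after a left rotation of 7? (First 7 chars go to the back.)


Input: 'konthwkc', shift = 7
Operation: split at index 7 and swap parts
Front part s[0:7] = 'konthwk'
Back part s[7:] = 'c'
Rotated = back + front = 'c' + 'konthwk'
Result: ckonthwk


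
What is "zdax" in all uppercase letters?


Input string: 'zdax'
Operation: convert each letter to uppercase
Mapping: 'z'->'Z', 'd'->'D', 'a'->'A', 'x'->'X'
Result: ZDAX


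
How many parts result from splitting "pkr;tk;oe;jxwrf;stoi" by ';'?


Input string: 'pkr;tk;oe;jxwrf;stoi'
Delimiter: ';'
Split result: 'pkr', 'tk', 'oe', 'jxwrf', 'stoi'
Number of parts: 5


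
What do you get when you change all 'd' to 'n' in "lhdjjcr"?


Input string: 'lhdjjcr'
Operation: replace 'd' with 'n'
Positions of 'd': 2
After replacement: lhnjjcr


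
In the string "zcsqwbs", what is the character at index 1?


Input string: 'zcsqwbs'
Operation: get character at index 1
Index mapping: s[0]='z', s[1]='c'
Result: 'c'


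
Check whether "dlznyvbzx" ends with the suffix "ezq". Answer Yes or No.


Input string: 'dlznyvbzx'
Suffix to check: 'ezq'
Last 3 characters of input: 'bzx'
Match: False
Result: No


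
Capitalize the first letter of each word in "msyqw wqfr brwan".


Input string: 'msyqw wqfr brwan'
Operation: capitalize first letter of each word
Word transformations: 'msyqw'->'Msyqw', 'wqfr'->'Wqfr', 'brwan'->'Brwan'
Result: Msyqw Wqfr Brwan


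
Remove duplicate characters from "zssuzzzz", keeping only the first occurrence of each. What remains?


Input: 'zssuzzzz'
Operation: keep first occurrence of each character
Scan: s[0]='z' new -> keep; s[1]='s' new -> keep; s[2]='s' seen -> skip; s[3]='u' new -> keep; s[4]='z' seen -> skip; s[5]='z' seen -> skip; s[6]='z' seen -> skip; s[7]='z' seen -> skip
Result: zsu


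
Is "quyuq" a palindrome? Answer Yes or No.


Input string: 'quyuq'
Reversed: 'quyuq'
Compare pairs: s[0]='q' vs s[4]='q' (match), s[1]='u' vs s[3]='u' (match)
Palindrome: Yes


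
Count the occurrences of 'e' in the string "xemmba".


Input string: 'xemmba'
Target character: 'e'
Scan each position: s[1]='e'
Matches found at indices: 1
Total: 1


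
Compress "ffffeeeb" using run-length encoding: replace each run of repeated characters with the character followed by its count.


Input: 'ffffeeeb'
Operation: identify consecutive runs
Runs: 'ffff' -> f4, 'eee' -> e3, 'b' -> b1
Encoded: f4e3b1


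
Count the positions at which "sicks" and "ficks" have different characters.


String 1: 'sicks'
String 2: 'ficks'
Compare each position: pos 0: 's'!='f', pos 1: 'i'=='i', pos 2: 'c'=='c', pos 3: 'k'=='k', pos 4: 's'=='s'
Differing positions: 1
Hamming distance: 1


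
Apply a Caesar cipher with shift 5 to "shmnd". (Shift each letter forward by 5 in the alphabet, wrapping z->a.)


Input: 'shmnd', shift = 5
Operation: for each letter, (position + 5) mod 26
Mapping: 's'(18+5=23)->'x', 'h'(7+5=12)->'m', 'm'(12+5=17)->'r', 'n'(13+5=18)->'s', 'd'(3+5=8)->'i'
Result: xmrsi


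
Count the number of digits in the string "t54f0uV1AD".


Input string: 't54f0uV1AD'
Operation: count digit characters (0-9)
Scan: 't', '5'(digit), '4'(digit), 'f', '0'(digit), 'u', 'V', '1'(digit), 'A', 'D'
Digits found: 4
Result: 4


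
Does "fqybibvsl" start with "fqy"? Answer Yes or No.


Input string: 'fqybibvsl'
Prefix to check: 'fqy'
First 3 characters of input: 'fqy'
Match: True
Result: Yes


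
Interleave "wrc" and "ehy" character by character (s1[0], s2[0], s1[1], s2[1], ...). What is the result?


String 1: 'wrc'
String 2: 'ehy'
Operation: alternate characters
Pairs: 'w'+'e', 'r'+'h', 'c'+'y'
Result: werhcy


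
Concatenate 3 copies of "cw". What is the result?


Input string: 'cw'
Operation: repeat 3 times
Concatenation: 'cw' + 'cw' + 'cw'
Result: cwcwcw


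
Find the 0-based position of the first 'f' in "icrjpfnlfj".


Input string: 'icrjpfnlfj'
Target: 'f'
Scanning left to right: s[0]='i', s[1]='c', s[2]='r', s[3]='j', s[4]='p', s[5]='f'
First match at index: 5


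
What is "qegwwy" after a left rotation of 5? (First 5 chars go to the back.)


Input: 'qegwwy', shift = 5
Operation: split at index 5 and swap parts
Front part s[0:5] = 'qegww'
Back part s[5:] = 'y'
Rotated = back + front = 'y' + 'qegww'
Result: yqegww


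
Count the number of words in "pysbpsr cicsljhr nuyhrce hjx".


Input string: 'pysbpsr cicsljhr nuyhrce hjx'
Operation: split by spaces
Words found: 'pysbpsr', 'cicsljhr', 'nuyhrce', 'hjx'
Word count: 4


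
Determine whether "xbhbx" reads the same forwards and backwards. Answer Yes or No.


Input string: 'xbhbx'
Reversed: 'xbhbx'
Compare pairs: s[0]='x' vs s[4]='x' (match), s[1]='b' vs s[3]='b' (match)
Palindrome: Yes


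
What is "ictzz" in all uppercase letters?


Input string: 'ictzz'
Operation: convert each letter to uppercase
Mapping: 'i'->'I', 'c'->'C', 't'->'T', 'z'->'Z', 'z'->'Z'
Result: ICTZZ


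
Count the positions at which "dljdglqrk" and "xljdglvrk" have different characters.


String 1: 'dljdglqrk'
String 2: 'xljdglvrk'
Compare each position: pos 0: 'd'!='x', pos 1: 'l'=='l', pos 2: 'j'=='j', pos 3: 'd'=='d', pos 4: 'g'=='g', pos 5: 'l'=='l', pos 6: 'q'!='v', pos 7: 'r'=='r', pos 8: 'k'=='k'
Differing positions: 2
Hamming distance: 2


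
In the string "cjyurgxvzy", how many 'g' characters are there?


Input string: 'cjyurgxvzy'
Target character: 'g'
Scan each position: s[5]='g'
Matches found at indices: 5
Total: 1


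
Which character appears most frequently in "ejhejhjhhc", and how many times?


Input: 'ejhejhjhhc'
Operation: tally each character
Counts: 'c':1, 'e':2, 'h':4, 'j':3
Maximum: 'h' appears 4 times


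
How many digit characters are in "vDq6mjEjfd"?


Input string: 'vDq6mjEjfd'
Operation: count digit characters (0-9)
Scan: 'v', 'D', 'q', '6'(digit), 'm', 'j', 'E', 'j', 'f', 'd'
Digits found: 1
Result: 1


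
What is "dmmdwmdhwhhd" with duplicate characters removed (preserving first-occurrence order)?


Input: 'dmmdwmdhwhhd'
Operation: keep first occurrence of each character
Scan: s[0]='d' new -> keep; s[1]='m' new -> keep; s[2]='m' seen -> skip; s[3]='d' seen -> skip; s[4]='w' new -> keep; s[5]='m' seen -> skip; s[6]='d' seen -> skip; s[7]='h' new -> keep; s[8]='w' seen -> skip; s[9]='h' seen -> skip; s[10]='h' seen -> skip; s[11]='d' seen -> skip
Result: dmwh


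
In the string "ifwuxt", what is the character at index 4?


Input string: 'ifwuxt'
Operation: get character at index 4
Index mapping: s[0]='i', s[1]='f', s[2]='w', s[3]='u', s[4]='x'
Result: 'x'


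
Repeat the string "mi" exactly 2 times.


Input string: 'mi'
Operation: repeat 2 times
Concatenation: 'mi' + 'mi'
Result: mimi


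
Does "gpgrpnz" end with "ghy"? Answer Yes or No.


Input string: 'gpgrpnz'
Suffix to check: 'ghy'
Last 3 characters of input: 'pnz'
Match: False
Result: No


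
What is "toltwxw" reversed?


Input string: 'toltwxw'
Operation: reverse character order
Original order: 't' -> 'o' -> 'l' -> 't' -> 'w' -> 'x' -> 'w'
Reversed order: 'w' -> 'x' -> 'w' -> 't' -> 'l' -> 'o' -> 't'
Result: wxwtlot


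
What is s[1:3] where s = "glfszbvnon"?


Input string: 'glfszbvnon'
Operation: slice [1:3]
Extract characters: s[1]='l', s[2]='f'
Result: lf


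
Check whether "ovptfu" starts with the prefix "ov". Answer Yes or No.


Input string: 'ovptfu'
Prefix to check: 'ov'
First 2 characters of input: 'ov'
Match: True
Result: Yes


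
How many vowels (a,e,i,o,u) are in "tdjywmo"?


Input string: 'tdjywmo'
Operation: count vowels (a, e, i, o, u)
Scan: s[0]='t', s[1]='d', s[2]='j', s[3]='y', s[4]='w', s[5]='m', s[6]='o' (vowel)
Vowels found: 1
Result: 1


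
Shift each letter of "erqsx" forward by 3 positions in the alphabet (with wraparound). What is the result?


Input: 'erqsx', shift = 3
Operation: for each letter, (position + 3) mod 26
Mapping: 'e'(4+3=7)->'h', 'r'(17+3=20)->'u', 'q'(16+3=19)->'t', 's'(18+3=21)->'v', 'x'(23+3=26, 26 mod 26=0)->'a'
Result: hutva


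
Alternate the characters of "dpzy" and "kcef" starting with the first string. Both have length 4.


String 1: 'dpzy'
String 2: 'kcef'
Operation: alternate characters
Pairs: 'd'+'k', 'p'+'c', 'z'+'e', 'y'+'f'
Result: dkpczeyf


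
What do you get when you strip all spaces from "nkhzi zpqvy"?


Input string: 'nkhzi zpqvy'
Operation: remove all spaces
Words: 'nkhzi', 'zpqvy'
Join without spaces: nkhzizpqvy


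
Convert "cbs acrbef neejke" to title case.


Input string: 'cbs acrbef neejke'
Operation: capitalize first letter of each word
Word transformations: 'cbs'->'Cbs', 'acrbef'->'Acrbef', 'neejke'->'Neejke'
Result: Cbs Acrbef Neejke


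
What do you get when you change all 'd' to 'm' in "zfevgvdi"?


Input string: 'zfevgvdi'
Operation: replace 'd' with 'm'
Positions of 'd': 6
After replacement: zfevgvmi


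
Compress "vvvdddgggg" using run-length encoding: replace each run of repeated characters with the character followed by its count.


Input: 'vvvdddgggg'
Operation: identify consecutive runs
Runs: 'vvv' -> v3, 'ddd' -> d3, 'gggg' -> g4
Encoded: v3d3g4


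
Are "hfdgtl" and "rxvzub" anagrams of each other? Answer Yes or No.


String 1: 'hfdgtl' -> sorted: 'dfghlt'
String 2: 'rxvzub' -> sorted: 'bruvxz'
Compare sorted forms: 'dfghlt' != 'bruvxz'
Anagram: No


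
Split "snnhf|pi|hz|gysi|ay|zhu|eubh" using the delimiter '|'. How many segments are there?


Input string: 'snnhf|pi|hz|gysi|ay|zhu|eubh'
Delimiter: '|'
Split result: 'snnhf', 'pi', 'hz', 'gysi', 'ay', 'zhu', 'eubh'
Number of parts: 7


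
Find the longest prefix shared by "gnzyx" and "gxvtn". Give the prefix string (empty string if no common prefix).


String 1: 'gnzyx'
String 2: 'gxvtn'
Compare position by position:
pos 0: 'g' vs 'g' match
pos 1: 'n' vs 'x' differ -> stop
Longest common prefix: "g" (length 1)


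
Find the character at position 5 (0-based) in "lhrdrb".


Input string: 'lhrdrb'
Operation: get character at index 5
Index mapping: s[0]='l', s[1]='h', s[2]='r', s[3]='d', s[4]='r', s[5]='b'
Result: 'b'


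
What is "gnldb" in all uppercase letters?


Input string: 'gnldb'
Operation: convert each letter to uppercase
Mapping: 'g'->'G', 'n'->'N', 'l'->'L', 'd'->'D', 'b'->'B'
Result: GNLDB


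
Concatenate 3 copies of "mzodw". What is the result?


Input string: 'mzodw'
Operation: repeat 3 times
Concatenation: 'mzodw' + 'mzodw' + 'mzodw'
Result: mzodwmzodwmzodw


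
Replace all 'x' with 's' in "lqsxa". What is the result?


Input string: 'lqsxa'
Operation: replace 'x' with 's'
Positions of 'x': 3
After replacement: lqssa


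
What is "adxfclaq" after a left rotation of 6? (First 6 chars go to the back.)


Input: 'adxfclaq', shift = 6
Operation: split at index 6 and swap parts
Front part s[0:6] = 'adxfcl'
Back part s[6:] = 'aq'
Rotated = back + front = 'aq' + 'adxfcl'
Result: aqadxfcl


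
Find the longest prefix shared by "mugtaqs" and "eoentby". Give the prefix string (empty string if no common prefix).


String 1: 'mugtaqs'
String 2: 'eoentby'
Compare position by position:
pos 0: 'm' vs 'e' differ -> stop
Longest common prefix: "" (length 0)


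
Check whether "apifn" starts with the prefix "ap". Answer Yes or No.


Input string: 'apifn'
Prefix to check: 'ap'
First 2 characters of input: 'ap'
Match: True
Result: Yes


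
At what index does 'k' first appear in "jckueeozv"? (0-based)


Input string: 'jckueeozv'
Target: 'k'
Scanning left to right: s[0]='j', s[1]='c', s[2]='k'
First match at index: 2


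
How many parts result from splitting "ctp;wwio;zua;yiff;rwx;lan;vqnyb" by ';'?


Input string: 'ctp;wwio;zua;yiff;rwx;lan;vqnyb'
Delimiter: ';'
Split result: 'ctp', 'wwio', 'zua', 'yiff', 'rwx', 'lan', 'vqnyb'
Number of parts: 7


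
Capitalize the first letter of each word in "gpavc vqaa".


Input string: 'gpavc vqaa'
Operation: capitalize first letter of each word
Word transformations: 'gpavc'->'Gpavc', 'vqaa'->'Vqaa'
Result: Gpavc Vqaa


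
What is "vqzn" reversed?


Input string: 'vqzn'
Operation: reverse character order
Original order: 'v' -> 'q' -> 'z' -> 'n'
Reversed order: 'n' -> 'z' -> 'q' -> 'v'
Result: nzqv


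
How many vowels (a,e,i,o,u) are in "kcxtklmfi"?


Input string: 'kcxtklmfi'
Operation: count vowels (a, e, i, o, u)
Scan: s[0]='k', s[1]='c', s[2]='x', s[3]='t', s[4]='k', s[5]='l', s[6]='m', s[7]='f', s[8]='i' (vowel)
Vowels found: 1
Result: 1


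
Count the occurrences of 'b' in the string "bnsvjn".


Input string: 'bnsvjn'
Target character: 'b'
Scan each position: s[0]='b'
Matches found at indices: 0
Total: 1


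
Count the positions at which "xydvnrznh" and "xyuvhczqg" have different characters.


String 1: 'xydvnrznh'
String 2: 'xyuvhczqg'
Compare each position: pos 0: 'x'=='x', pos 1: 'y'=='y', pos 2: 'd'!='u', pos 3: 'v'=='v', pos 4: 'n'!='h', pos 5: 'r'!='c', pos 6: 'z'=='z', pos 7: 'n'!='q', pos 8: 'h'!='g'
Differing positions: 5
Hamming distance: 5


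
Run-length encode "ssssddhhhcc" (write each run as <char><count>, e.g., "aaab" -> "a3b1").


Input: 'ssssddhhhcc'
Operation: identify consecutive runs
Runs: 'ssss' -> s4, 'dd' -> d2, 'hhh' -> h3, 'cc' -> c2
Encoded: s4d2h3c2


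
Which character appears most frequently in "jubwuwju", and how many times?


Input: 'jubwuwju'
Operation: tally each character
Counts: 'b':1, 'j':2, 'u':3, 'w':2
Maximum: 'u' appears 3 times


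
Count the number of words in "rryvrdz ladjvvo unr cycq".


Input string: 'rryvrdz ladjvvo unr cycq'
Operation: split by spaces
Words found: 'rryvrdz', 'ladjvvo', 'unr', 'cycq'
Word count: 4


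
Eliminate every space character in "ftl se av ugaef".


Input string: 'ftl se av ugaef'
Operation: remove all spaces
Words: 'ftl', 'se', 'av', 'ugaef'
Join without spaces: ftlseavugaef


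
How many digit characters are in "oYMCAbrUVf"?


Input string: 'oYMCAbrUVf'
Operation: count digit characters (0-9)
Scan: 'o', 'Y', 'M', 'C', 'A', 'b', 'r', 'U', 'V', 'f'
Digits found: 0
Result: 0


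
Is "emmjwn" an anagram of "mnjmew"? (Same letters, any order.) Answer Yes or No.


String 1: 'mnjmew' -> sorted: 'ejmmnw'
String 2: 'emmjwn' -> sorted: 'ejmmnw'
Compare sorted forms: 'ejmmnw' == 'ejmmnw'
Anagram: Yes


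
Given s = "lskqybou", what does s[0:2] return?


Input string: 'lskqybou'
Operation: slice [0:2]
Extract characters: s[0]='l', s[1]='s'
Result: ls


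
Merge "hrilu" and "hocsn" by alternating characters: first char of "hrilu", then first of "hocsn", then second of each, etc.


String 1: 'hrilu'
String 2: 'hocsn'
Operation: alternate characters
Pairs: 'h'+'h', 'r'+'o', 'i'+'c', 'l'+'s', 'u'+'n'
Result: hhroiclsun


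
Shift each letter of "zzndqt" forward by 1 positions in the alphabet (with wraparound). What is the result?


Input: 'zzndqt', shift = 1
Operation: for each letter, (position + 1) mod 26
Mapping: 'z'(25+1=26, 26 mod 26=0)->'a', 'z'(25+1=26, 26 mod 26=0)->'a', 'n'(13+1=14)->'o', 'd'(3+1=4)->'e', 'q'(16+1=17)->'r', 't'(19+1=20)->'u'
Result: aaoeru


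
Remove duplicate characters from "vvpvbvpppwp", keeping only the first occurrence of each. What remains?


Input: 'vvpvbvpppwp'
Operation: keep first occurrence of each character
Scan: s[0]='v' new -> keep; s[1]='v' seen -> skip; s[2]='p' new -> keep; s[3]='v' seen -> skip; s[4]='b' new -> keep; s[5]='v' seen -> skip; s[6]='p' seen -> skip; s[7]='p' seen -> skip; s[8]='p' seen -> skip; s[9]='w' new -> keep; s[10]='p' seen -> skip
Result: vpbw


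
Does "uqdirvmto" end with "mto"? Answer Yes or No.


Input string: 'uqdirvmto'
Suffix to check: 'mto'
Last 3 characters of input: 'mto'
Match: True
Result: Yes


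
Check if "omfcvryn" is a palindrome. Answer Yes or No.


Input string: 'omfcvryn'
Reversed: 'nyrvcfmo'
Compare pairs: s[0]='o' vs s[7]='n' (mismatch), s[1]='m' vs s[6]='y' (mismatch), s[2]='f' vs s[5]='r' (mismatch), s[3]='c' vs s[4]='v' (mismatch)
Palindrome: No


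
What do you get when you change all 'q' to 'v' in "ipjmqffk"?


Input string: 'ipjmqffk'
Operation: replace 'q' with 'v'
Positions of 'q': 4
After replacement: ipjmvffk


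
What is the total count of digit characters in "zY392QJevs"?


Input string: 'zY392QJevs'
Operation: count digit characters (0-9)
Scan: 'z', 'Y', '3'(digit), '9'(digit), '2'(digit), 'Q', 'J', 'e', 'v', 's'
Digits found: 3
Result: 3


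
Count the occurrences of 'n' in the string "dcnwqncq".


Input string: 'dcnwqncq'
Target character: 'n'
Scan each position: s[2]='n', s[5]='n'
Matches found at indices: 2, 5
Total: 2


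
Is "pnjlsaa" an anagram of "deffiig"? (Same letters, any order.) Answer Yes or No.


String 1: 'deffiig' -> sorted: 'deffgii'
String 2: 'pnjlsaa' -> sorted: 'aajlnps'
Compare sorted forms: 'deffgii' != 'aajlnps'
Anagram: No


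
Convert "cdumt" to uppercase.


Input string: 'cdumt'
Operation: convert each letter to uppercase
Mapping: 'c'->'C', 'd'->'D', 'u'->'U', 'm'->'M', 't'->'T'
Result: CDUMT


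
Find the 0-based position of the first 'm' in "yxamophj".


Input string: 'yxamophj'
Target: 'm'
Scanning left to right: s[0]='y', s[1]='x', s[2]='a', s[3]='m'
First match at index: 3


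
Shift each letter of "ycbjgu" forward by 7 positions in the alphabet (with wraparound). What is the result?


Input: 'ycbjgu', shift = 7
Operation: for each letter, (position + 7) mod 26
Mapping: 'y'(24+7=31, 31 mod 26=5)->'f', 'c'(2+7=9)->'j', 'b'(1+7=8)->'i', 'j'(9+7=16)->'q', 'g'(6+7=13)->'n', 'u'(20+7=27, 27 mod 26=1)->'b'
Result: fjiqnb
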